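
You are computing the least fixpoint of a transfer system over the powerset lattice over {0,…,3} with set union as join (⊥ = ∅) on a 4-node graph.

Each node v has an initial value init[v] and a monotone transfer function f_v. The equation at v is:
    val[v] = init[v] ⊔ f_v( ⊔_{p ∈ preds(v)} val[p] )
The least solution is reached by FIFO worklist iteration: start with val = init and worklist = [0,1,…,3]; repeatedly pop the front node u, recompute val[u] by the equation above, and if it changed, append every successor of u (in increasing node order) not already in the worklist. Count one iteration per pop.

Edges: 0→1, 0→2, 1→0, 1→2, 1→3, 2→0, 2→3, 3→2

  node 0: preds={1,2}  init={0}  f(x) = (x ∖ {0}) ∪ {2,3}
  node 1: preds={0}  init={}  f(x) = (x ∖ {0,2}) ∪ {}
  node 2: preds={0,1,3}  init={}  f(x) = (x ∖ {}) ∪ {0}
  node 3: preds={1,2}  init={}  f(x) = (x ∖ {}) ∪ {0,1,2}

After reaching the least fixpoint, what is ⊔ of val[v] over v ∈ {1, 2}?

Trace (12 dequeues):
  [1] u=0 | in {} | out {0,2,3} | prev {0} | push {}
  [2] u=1 | in {0,2,3} | out {3} | prev {} | push {0}
  [3] u=2 | in {0,2,3} | out {0,2,3} | prev {} | push {}
  [4] u=3 | in {0,2,3} | out {0,1,2,3} | prev {} | push {2}
  [5] u=0 | in {0,2,3} | out {0,2,3} | ==
  [6] u=2 | in {0,1,2,3} | out {0,1,2,3} | prev {0,2,3} | push {0,3}
  [7] u=0 | in {0,1,2,3} | out {0,1,2,3} | prev {0,2,3} | push {1,2}
  [8] u=3 | in {0,1,2,3} | out {0,1,2,3} | ==
  [9] u=1 | in {0,1,2,3} | out {1,3} | prev {3} | push {0,3}
  [10] u=2 | in {0,1,2,3} | out {0,1,2,3} | ==
  [11] u=0 | in {0,1,2,3} | out {0,1,2,3} | ==
  [12] u=3 | in {0,1,2,3} | out {0,1,2,3} | ==

Converged values:
  [0] {0,1,2,3}
  [1] {1,3}
  [2] {0,1,2,3}
  [3] {0,1,2,3}

{0,1,2,3}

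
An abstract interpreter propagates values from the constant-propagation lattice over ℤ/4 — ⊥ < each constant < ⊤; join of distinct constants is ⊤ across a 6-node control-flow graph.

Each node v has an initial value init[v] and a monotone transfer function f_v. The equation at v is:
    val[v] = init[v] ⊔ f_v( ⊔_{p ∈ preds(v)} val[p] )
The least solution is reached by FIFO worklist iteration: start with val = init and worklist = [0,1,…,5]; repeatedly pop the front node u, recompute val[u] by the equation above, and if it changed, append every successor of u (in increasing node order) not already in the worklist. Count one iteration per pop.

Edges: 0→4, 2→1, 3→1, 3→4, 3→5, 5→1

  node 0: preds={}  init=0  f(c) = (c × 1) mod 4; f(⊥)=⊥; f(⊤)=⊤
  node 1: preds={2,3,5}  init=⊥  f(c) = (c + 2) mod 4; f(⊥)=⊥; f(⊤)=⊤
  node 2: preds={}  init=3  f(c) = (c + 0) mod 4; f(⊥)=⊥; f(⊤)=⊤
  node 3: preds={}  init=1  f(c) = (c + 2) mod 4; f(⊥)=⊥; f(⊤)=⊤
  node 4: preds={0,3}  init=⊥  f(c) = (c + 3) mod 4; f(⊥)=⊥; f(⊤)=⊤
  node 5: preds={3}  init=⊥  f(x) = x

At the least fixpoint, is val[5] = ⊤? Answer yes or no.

no

Trace (7 dequeues):
  [1] u=0 | in ⊥ | out 0 | ==
  [2] u=1 | in ⊤ | out ⊤ | prev ⊥ | push {}
  [3] u=2 | in ⊥ | out 3 | ==
  [4] u=3 | in ⊥ | out 1 | ==
  [5] u=4 | in ⊤ | out ⊤ | prev ⊥ | push {}
  [6] u=5 | in 1 | out 1 | prev ⊥ | push {1}
  [7] u=1 | in ⊤ | out ⊤ | ==

Converged values:
  [0] 0
  [1] ⊤
  [2] 3
  [3] 1
  [4] ⊤
  [5] 1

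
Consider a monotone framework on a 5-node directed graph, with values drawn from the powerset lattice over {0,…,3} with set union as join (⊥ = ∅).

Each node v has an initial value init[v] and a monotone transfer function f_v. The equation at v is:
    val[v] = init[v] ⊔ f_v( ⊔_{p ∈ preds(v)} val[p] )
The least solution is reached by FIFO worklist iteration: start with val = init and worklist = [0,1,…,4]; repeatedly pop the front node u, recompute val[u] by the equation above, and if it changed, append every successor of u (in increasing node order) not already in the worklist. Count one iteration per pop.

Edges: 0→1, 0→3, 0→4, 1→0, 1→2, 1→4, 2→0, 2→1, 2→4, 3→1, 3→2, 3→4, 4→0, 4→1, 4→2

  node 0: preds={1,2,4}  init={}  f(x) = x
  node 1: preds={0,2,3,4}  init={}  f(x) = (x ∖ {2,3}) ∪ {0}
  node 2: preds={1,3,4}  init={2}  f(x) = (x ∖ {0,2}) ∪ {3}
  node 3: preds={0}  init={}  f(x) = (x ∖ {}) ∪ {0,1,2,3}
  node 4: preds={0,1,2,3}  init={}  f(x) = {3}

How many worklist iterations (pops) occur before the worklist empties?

14

Iteration log — 14 steps:
  step 1. node 0  ⊔preds={2}  new={2}  old={}  +wl: 
  step 2. node 1  ⊔preds={2}  new={0}  old={}  +wl: 0
  step 3. node 2  ⊔preds={0}  new={2,3}  old={2}  +wl: 1
  step 4. node 3  ⊔preds={2}  new={0,1,2,3}  old={}  +wl: 2
  step 5. node 4  ⊔preds={0,1,2,3}  new={3}  old={}  +wl: 
  step 6. node 0  ⊔preds={0,2,3}  new={0,2,3}  old={2}  +wl: 3,4
  step 7. node 1  ⊔preds={0,1,2,3}  new={0,1}  old={0}  +wl: 0
  step 8. node 2  ⊔preds={0,1,2,3}  new={1,2,3}  old={2,3}  +wl: 1
  step 9. node 3  ⊔preds={0,2,3}  new={0,1,2,3}  stable
  step 10. node 4  ⊔preds={0,1,2,3}  new={3}  stable
  step 11. node 0  ⊔preds={0,1,2,3}  new={0,1,2,3}  old={0,2,3}  +wl: 3,4
  step 12. node 1  ⊔preds={0,1,2,3}  new={0,1}  stable
  step 13. node 3  ⊔preds={0,1,2,3}  new={0,1,2,3}  stable
  step 14. node 4  ⊔preds={0,1,2,3}  new={3}  stable

Least fixpoint reached:
  node 0: {0,1,2,3}
  node 1: {0,1}
  node 2: {1,2,3}
  node 3: {0,1,2,3}
  node 4: {3}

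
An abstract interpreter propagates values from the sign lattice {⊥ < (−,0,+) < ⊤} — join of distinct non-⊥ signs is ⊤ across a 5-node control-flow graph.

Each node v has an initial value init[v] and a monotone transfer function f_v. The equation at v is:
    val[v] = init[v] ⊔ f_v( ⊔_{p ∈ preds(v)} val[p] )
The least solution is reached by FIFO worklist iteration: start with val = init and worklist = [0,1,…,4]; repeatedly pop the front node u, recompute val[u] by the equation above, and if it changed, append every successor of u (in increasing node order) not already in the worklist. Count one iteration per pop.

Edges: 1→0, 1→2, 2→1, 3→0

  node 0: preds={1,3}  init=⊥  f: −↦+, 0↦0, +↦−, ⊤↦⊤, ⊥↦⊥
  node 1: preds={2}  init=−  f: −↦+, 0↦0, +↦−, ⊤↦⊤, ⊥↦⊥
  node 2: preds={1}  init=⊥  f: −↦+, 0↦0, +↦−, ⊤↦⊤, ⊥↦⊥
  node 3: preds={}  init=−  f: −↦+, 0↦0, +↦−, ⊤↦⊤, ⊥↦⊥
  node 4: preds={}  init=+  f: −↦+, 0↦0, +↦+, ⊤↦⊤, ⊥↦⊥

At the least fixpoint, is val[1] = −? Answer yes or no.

Worklist (6 pops):
  #1 pop 0: in=− → + (was ⊥); enqueue []
  #2 pop 1: in=⊥ → − (no change)
  #3 pop 2: in=− → + (was ⊥); enqueue [1]
  #4 pop 3: in=⊥ → − (no change)
  #5 pop 4: in=⊥ → + (no change)
  #6 pop 1: in=+ → − (no change)

Fixpoint:
  val[0] = +
  val[1] = −
  val[2] = +
  val[3] = −
  val[4] = +

yes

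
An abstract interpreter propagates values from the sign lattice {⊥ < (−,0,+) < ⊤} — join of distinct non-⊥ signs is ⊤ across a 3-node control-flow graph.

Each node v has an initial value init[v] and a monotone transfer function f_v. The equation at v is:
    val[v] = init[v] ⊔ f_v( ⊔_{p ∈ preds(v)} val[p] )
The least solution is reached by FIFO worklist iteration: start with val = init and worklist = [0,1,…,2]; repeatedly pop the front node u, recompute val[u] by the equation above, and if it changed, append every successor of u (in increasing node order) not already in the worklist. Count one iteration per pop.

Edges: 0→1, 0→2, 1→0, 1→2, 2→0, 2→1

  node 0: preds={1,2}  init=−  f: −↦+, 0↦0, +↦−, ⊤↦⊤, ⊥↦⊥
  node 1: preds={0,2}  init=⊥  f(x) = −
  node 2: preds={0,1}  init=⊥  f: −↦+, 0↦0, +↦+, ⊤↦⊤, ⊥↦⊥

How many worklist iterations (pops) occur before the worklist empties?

Trace (8 dequeues):
  [1] u=0 | in ⊥ | out − | ==
  [2] u=1 | in − | out − | prev ⊥ | push {0}
  [3] u=2 | in − | out + | prev ⊥ | push {1}
  [4] u=0 | in ⊤ | out ⊤ | prev − | push {2}
  [5] u=1 | in ⊤ | out − | ==
  [6] u=2 | in ⊤ | out ⊤ | prev + | push {0,1}
  [7] u=0 | in ⊤ | out ⊤ | ==
  [8] u=1 | in ⊤ | out − | ==

Converged values:
  [0] ⊤
  [1] −
  [2] ⊤

8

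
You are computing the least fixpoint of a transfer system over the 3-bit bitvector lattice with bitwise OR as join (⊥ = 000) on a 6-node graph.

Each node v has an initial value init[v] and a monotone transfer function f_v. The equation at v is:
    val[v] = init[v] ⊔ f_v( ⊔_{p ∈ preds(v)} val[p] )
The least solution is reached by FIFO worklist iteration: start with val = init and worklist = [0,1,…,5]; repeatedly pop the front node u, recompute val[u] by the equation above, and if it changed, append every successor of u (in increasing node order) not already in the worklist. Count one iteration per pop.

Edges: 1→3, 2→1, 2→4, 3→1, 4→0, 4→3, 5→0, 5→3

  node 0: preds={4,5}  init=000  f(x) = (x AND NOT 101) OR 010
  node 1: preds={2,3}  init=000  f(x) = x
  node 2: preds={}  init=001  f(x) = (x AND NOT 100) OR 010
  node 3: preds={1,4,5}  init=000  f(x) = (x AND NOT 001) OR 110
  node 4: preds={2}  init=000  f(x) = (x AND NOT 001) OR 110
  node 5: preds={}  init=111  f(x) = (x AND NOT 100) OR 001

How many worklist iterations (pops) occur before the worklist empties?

9

Iteration log — 9 steps:
  step 1. node 0  ⊔preds=111  new=010  old=000  +wl: 
  step 2. node 1  ⊔preds=001  new=001  old=000  +wl: 
  step 3. node 2  ⊔preds=000  new=011  old=001  +wl: 1
  step 4. node 3  ⊔preds=111  new=110  old=000  +wl: 
  step 5. node 4  ⊔preds=011  new=110  old=000  +wl: 0,3
  step 6. node 5  ⊔preds=000  new=111  stable
  step 7. node 1  ⊔preds=111  new=111  old=001  +wl: 
  step 8. node 0  ⊔preds=111  new=010  stable
  step 9. node 3  ⊔preds=111  new=110  stable

Least fixpoint reached:
  node 0: 010
  node 1: 111
  node 2: 011
  node 3: 110
  node 4: 110
  node 5: 111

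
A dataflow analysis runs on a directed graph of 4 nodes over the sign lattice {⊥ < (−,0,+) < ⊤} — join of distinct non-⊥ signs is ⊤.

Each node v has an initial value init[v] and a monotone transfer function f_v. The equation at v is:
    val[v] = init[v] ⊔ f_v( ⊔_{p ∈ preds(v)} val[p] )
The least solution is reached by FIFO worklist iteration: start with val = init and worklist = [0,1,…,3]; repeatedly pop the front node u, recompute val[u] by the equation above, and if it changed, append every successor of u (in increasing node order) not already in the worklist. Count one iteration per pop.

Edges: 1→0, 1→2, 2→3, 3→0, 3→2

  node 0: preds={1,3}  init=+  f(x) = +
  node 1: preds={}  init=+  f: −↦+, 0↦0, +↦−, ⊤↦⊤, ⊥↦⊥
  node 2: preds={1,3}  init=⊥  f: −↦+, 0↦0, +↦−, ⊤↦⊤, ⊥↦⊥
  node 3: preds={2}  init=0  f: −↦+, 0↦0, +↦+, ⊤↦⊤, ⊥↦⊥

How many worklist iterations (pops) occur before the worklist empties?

6

Worklist (6 pops):
  #1 pop 0: in=⊤ → + (no change)
  #2 pop 1: in=⊥ → + (no change)
  #3 pop 2: in=⊤ → ⊤ (was ⊥); enqueue []
  #4 pop 3: in=⊤ → ⊤ (was 0); enqueue [0,2]
  #5 pop 0: in=⊤ → + (no change)
  #6 pop 2: in=⊤ → ⊤ (no change)

Fixpoint:
  val[0] = +
  val[1] = +
  val[2] = ⊤
  val[3] = ⊤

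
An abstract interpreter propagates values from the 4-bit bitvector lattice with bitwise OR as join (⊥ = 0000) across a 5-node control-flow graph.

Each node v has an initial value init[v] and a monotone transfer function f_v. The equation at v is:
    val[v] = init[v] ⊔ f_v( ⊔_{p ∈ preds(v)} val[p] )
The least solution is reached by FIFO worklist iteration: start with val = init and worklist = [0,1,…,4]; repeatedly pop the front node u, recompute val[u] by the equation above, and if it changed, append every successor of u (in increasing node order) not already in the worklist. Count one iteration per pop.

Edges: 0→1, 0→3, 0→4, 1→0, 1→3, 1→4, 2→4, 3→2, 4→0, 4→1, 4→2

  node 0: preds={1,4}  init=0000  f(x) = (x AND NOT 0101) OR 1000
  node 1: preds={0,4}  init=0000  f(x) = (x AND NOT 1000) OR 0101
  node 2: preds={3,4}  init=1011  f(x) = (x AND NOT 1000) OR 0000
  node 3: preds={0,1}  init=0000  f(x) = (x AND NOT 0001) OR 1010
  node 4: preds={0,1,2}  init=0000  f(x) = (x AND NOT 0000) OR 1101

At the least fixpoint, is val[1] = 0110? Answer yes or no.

no

Iteration log — 11 steps:
  step 1. node 0  ⊔preds=0000  new=1000  old=0000  +wl: 
  step 2. node 1  ⊔preds=1000  new=0101  old=0000  +wl: 0
  step 3. node 2  ⊔preds=0000  new=1011  stable
  step 4. node 3  ⊔preds=1101  new=1110  old=0000  +wl: 2
  step 5. node 4  ⊔preds=1111  new=1111  old=0000  +wl: 1
  step 6. node 0  ⊔preds=1111  new=1010  old=1000  +wl: 3,4
  step 7. node 2  ⊔preds=1111  new=1111  old=1011  +wl: 
  step 8. node 1  ⊔preds=1111  new=0111  old=0101  +wl: 0
  step 9. node 3  ⊔preds=1111  new=1110  stable
  step 10. node 4  ⊔preds=1111  new=1111  stable
  step 11. node 0  ⊔preds=1111  new=1010  stable

Least fixpoint reached:
  node 0: 1010
  node 1: 0111
  node 2: 1111
  node 3: 1110
  node 4: 1111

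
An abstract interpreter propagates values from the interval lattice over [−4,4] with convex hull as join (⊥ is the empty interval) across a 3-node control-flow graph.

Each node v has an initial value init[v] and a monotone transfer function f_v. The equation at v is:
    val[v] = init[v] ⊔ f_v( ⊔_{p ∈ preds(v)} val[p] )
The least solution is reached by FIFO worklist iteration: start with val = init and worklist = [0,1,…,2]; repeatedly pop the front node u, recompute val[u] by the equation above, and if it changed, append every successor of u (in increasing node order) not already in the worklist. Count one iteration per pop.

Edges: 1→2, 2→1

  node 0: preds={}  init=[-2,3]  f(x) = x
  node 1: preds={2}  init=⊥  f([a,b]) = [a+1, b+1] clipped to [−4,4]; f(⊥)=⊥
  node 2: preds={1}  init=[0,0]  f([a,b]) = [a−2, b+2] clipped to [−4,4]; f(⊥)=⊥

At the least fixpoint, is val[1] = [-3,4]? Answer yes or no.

yes

Worklist (11 pops):
  #1 pop 0: in=⊥ → [-2,3] (no change)
  #2 pop 1: in=[0,0] → [1,1] (was ⊥); enqueue []
  #3 pop 2: in=[1,1] → [-1,3] (was [0,0]); enqueue [1]
  #4 pop 1: in=[-1,3] → [0,4] (was [1,1]); enqueue [2]
  #5 pop 2: in=[0,4] → [-2,4] (was [-1,3]); enqueue [1]
  #6 pop 1: in=[-2,4] → [-1,4] (was [0,4]); enqueue [2]
  #7 pop 2: in=[-1,4] → [-3,4] (was [-2,4]); enqueue [1]
  #8 pop 1: in=[-3,4] → [-2,4] (was [-1,4]); enqueue [2]
  #9 pop 2: in=[-2,4] → [-4,4] (was [-3,4]); enqueue [1]
  #10 pop 1: in=[-4,4] → [-3,4] (was [-2,4]); enqueue [2]
  #11 pop 2: in=[-3,4] → [-4,4] (no change)

Fixpoint:
  val[0] = [-2,3]
  val[1] = [-3,4]
  val[2] = [-4,4]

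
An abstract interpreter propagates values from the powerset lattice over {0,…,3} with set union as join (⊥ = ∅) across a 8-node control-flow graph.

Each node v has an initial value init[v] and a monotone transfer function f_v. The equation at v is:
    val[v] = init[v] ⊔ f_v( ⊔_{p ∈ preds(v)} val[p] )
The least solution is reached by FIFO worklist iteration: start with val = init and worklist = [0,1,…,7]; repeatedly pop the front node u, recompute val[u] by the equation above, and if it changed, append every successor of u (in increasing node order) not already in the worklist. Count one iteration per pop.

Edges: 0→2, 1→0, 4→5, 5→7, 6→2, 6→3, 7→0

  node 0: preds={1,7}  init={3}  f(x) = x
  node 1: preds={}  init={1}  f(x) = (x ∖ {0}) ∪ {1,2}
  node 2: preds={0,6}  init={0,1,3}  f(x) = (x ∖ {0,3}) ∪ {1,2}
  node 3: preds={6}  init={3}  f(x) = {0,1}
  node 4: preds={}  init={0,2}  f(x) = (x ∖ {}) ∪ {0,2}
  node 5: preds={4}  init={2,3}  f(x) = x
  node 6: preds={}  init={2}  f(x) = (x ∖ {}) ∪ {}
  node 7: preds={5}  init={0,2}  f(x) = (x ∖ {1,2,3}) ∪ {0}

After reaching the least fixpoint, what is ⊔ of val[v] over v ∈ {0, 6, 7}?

{0,1,2,3}

Trace (9 dequeues):
  [1] u=0 | in {0,1,2} | out {0,1,2,3} | prev {3} | push {}
  [2] u=1 | in {} | out {1,2} | prev {1} | push {0}
  [3] u=2 | in {0,1,2,3} | out {0,1,2,3} | prev {0,1,3} | push {}
  [4] u=3 | in {2} | out {0,1,3} | prev {3} | push {}
  [5] u=4 | in {} | out {0,2} | ==
  [6] u=5 | in {0,2} | out {0,2,3} | prev {2,3} | push {}
  [7] u=6 | in {} | out {2} | ==
  [8] u=7 | in {0,2,3} | out {0,2} | ==
  [9] u=0 | in {0,1,2} | out {0,1,2,3} | ==

Converged values:
  [0] {0,1,2,3}
  [1] {1,2}
  [2] {0,1,2,3}
  [3] {0,1,3}
  [4] {0,2}
  [5] {0,2,3}
  [6] {2}
  [7] {0,2}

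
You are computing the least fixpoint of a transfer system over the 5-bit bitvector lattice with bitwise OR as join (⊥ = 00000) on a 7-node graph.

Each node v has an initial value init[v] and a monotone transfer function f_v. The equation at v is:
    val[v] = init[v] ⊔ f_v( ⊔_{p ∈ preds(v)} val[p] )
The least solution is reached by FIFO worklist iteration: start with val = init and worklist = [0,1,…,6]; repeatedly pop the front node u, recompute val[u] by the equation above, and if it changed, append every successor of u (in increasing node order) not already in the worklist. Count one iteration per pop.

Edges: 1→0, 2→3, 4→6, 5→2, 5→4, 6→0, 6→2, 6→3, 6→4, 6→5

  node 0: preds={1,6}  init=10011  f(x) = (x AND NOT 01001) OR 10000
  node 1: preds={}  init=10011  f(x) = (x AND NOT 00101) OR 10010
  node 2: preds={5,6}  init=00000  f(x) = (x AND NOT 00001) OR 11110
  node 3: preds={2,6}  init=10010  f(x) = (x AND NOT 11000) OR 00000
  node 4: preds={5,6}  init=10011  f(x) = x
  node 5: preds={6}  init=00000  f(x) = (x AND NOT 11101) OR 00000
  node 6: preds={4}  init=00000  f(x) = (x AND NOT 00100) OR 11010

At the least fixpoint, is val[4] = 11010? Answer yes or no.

no

Trace (15 dequeues):
  [1] u=0 | in 10011 | out 10011 | ==
  [2] u=1 | in 00000 | out 10011 | ==
  [3] u=2 | in 00000 | out 11110 | prev 00000 | push {}
  [4] u=3 | in 11110 | out 10110 | prev 10010 | push {}
  [5] u=4 | in 00000 | out 10011 | ==
  [6] u=5 | in 00000 | out 00000 | ==
  [7] u=6 | in 10011 | out 11011 | prev 00000 | push {0,2,3,4,5}
  [8] u=0 | in 11011 | out 10011 | ==
  [9] u=2 | in 11011 | out 11110 | ==
  [10] u=3 | in 11111 | out 10111 | prev 10110 | push {}
  [11] u=4 | in 11011 | out 11011 | prev 10011 | push {6}
  [12] u=5 | in 11011 | out 00010 | prev 00000 | push {2,4}
  [13] u=6 | in 11011 | out 11011 | ==
  [14] u=2 | in 11011 | out 11110 | ==
  [15] u=4 | in 11011 | out 11011 | ==

Converged values:
  [0] 10011
  [1] 10011
  [2] 11110
  [3] 10111
  [4] 11011
  [5] 00010
  [6] 11011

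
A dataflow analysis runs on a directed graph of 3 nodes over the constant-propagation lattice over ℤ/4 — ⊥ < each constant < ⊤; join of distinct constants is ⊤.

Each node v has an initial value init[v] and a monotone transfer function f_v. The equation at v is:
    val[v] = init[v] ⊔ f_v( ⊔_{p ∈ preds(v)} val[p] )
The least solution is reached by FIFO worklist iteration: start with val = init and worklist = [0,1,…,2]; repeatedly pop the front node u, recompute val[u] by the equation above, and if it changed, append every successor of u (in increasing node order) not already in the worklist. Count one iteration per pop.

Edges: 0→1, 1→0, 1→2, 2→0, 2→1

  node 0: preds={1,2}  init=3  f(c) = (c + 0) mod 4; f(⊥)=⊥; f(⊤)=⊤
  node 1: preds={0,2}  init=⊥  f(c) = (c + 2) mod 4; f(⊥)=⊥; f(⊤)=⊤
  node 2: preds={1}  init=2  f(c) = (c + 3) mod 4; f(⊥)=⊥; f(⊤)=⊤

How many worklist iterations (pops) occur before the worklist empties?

5

Trace (5 dequeues):
  [1] u=0 | in 2 | out ⊤ | prev 3 | push {}
  [2] u=1 | in ⊤ | out ⊤ | prev ⊥ | push {0}
  [3] u=2 | in ⊤ | out ⊤ | prev 2 | push {1}
  [4] u=0 | in ⊤ | out ⊤ | ==
  [5] u=1 | in ⊤ | out ⊤ | ==

Converged values:
  [0] ⊤
  [1] ⊤
  [2] ⊤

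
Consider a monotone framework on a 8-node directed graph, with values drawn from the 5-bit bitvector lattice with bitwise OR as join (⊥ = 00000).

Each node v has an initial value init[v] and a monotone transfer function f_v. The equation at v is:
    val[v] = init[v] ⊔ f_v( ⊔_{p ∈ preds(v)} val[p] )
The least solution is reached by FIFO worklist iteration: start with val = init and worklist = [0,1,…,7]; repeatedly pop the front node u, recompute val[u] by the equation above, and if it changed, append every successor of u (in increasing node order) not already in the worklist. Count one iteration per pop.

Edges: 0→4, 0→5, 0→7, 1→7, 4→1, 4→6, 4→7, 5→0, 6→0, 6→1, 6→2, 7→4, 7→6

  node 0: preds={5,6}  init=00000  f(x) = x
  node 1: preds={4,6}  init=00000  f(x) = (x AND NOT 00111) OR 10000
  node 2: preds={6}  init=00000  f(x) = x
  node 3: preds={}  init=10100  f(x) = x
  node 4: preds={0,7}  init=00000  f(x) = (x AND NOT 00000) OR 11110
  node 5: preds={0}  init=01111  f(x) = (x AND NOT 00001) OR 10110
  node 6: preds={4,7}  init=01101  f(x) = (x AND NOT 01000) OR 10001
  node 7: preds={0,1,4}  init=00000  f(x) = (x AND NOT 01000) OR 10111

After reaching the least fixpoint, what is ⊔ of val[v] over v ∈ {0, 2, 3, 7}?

Trace (15 dequeues):
  [1] u=0 | in 01111 | out 01111 | prev 00000 | push {}
  [2] u=1 | in 01101 | out 11000 | prev 00000 | push {}
  [3] u=2 | in 01101 | out 01101 | prev 00000 | push {}
  [4] u=3 | in 00000 | out 10100 | ==
  [5] u=4 | in 01111 | out 11111 | prev 00000 | push {1}
  [6] u=5 | in 01111 | out 11111 | prev 01111 | push {0}
  [7] u=6 | in 11111 | out 11111 | prev 01101 | push {2}
  [8] u=7 | in 11111 | out 10111 | prev 00000 | push {4,6}
  [9] u=1 | in 11111 | out 11000 | ==
  [10] u=0 | in 11111 | out 11111 | prev 01111 | push {5,7}
  [11] u=2 | in 11111 | out 11111 | prev 01101 | push {}
  [12] u=4 | in 11111 | out 11111 | ==
  [13] u=6 | in 11111 | out 11111 | ==
  [14] u=5 | in 11111 | out 11111 | ==
  [15] u=7 | in 11111 | out 10111 | ==

Converged values:
  [0] 11111
  [1] 11000
  [2] 11111
  [3] 10100
  [4] 11111
  [5] 11111
  [6] 11111
  [7] 10111

11111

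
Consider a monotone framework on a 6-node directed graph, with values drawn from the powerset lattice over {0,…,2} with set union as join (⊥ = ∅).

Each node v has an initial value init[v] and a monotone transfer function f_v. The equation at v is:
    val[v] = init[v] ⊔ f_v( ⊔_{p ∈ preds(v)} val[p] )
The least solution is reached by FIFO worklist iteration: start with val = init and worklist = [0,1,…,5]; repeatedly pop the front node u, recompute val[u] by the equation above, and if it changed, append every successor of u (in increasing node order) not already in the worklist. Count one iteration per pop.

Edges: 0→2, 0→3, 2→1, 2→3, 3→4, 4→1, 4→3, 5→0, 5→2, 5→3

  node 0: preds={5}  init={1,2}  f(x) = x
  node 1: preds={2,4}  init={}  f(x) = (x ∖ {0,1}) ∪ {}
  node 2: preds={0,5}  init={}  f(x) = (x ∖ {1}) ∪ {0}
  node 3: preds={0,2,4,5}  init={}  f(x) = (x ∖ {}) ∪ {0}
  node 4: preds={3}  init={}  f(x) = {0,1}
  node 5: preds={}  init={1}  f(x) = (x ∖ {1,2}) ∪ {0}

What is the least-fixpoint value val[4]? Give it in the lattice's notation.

Worklist (11 pops):
  #1 pop 0: in={1} → {1,2} (no change)
  #2 pop 1: in={} → {} (no change)
  #3 pop 2: in={1,2} → {0,2} (was {}); enqueue [1]
  #4 pop 3: in={0,1,2} → {0,1,2} (was {}); enqueue []
  #5 pop 4: in={0,1,2} → {0,1} (was {}); enqueue [3]
  #6 pop 5: in={} → {0,1} (was {1}); enqueue [0,2]
  #7 pop 1: in={0,1,2} → {2} (was {}); enqueue []
  #8 pop 3: in={0,1,2} → {0,1,2} (no change)
  #9 pop 0: in={0,1} → {0,1,2} (was {1,2}); enqueue [3]
  #10 pop 2: in={0,1,2} → {0,2} (no change)
  #11 pop 3: in={0,1,2} → {0,1,2} (no change)

Fixpoint:
  val[0] = {0,1,2}
  val[1] = {2}
  val[2] = {0,2}
  val[3] = {0,1,2}
  val[4] = {0,1}
  val[5] = {0,1}

{0,1}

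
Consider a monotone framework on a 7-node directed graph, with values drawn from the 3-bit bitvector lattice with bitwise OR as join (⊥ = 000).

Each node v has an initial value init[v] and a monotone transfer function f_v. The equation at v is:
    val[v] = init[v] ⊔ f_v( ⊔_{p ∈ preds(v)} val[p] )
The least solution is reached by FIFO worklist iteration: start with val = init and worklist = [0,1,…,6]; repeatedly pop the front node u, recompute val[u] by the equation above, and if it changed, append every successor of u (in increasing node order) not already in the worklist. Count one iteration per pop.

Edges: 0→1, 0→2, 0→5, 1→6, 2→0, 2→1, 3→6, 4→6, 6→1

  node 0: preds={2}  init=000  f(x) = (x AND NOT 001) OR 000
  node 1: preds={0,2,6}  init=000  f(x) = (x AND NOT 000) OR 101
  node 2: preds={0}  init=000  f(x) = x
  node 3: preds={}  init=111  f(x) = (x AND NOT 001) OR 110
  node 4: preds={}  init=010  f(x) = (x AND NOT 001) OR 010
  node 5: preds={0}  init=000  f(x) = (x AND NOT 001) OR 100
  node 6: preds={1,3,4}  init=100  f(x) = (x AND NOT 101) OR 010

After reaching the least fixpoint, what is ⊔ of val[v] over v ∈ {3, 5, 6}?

111

Worklist (9 pops):
  #1 pop 0: in=000 → 000 (no change)
  #2 pop 1: in=100 → 101 (was 000); enqueue []
  #3 pop 2: in=000 → 000 (no change)
  #4 pop 3: in=000 → 111 (no change)
  #5 pop 4: in=000 → 010 (no change)
  #6 pop 5: in=000 → 100 (was 000); enqueue []
  #7 pop 6: in=111 → 110 (was 100); enqueue [1]
  #8 pop 1: in=110 → 111 (was 101); enqueue [6]
  #9 pop 6: in=111 → 110 (no change)

Fixpoint:
  val[0] = 000
  val[1] = 111
  val[2] = 000
  val[3] = 111
  val[4] = 010
  val[5] = 100
  val[6] = 110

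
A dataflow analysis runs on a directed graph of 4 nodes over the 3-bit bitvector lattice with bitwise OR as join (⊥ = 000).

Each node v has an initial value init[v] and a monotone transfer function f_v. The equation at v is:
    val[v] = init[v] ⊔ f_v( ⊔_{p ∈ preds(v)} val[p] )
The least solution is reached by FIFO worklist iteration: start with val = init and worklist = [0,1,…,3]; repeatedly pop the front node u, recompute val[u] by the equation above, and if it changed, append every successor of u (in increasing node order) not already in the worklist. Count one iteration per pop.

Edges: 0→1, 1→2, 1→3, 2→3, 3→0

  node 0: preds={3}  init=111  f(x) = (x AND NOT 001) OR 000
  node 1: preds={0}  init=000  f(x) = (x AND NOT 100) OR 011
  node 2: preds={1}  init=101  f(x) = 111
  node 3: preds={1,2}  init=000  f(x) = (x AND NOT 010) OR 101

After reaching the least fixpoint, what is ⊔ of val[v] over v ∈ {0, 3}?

111

Iteration log — 5 steps:
  step 1. node 0  ⊔preds=000  new=111  stable
  step 2. node 1  ⊔preds=111  new=011  old=000  +wl: 
  step 3. node 2  ⊔preds=011  new=111  old=101  +wl: 
  step 4. node 3  ⊔preds=111  new=101  old=000  +wl: 0
  step 5. node 0  ⊔preds=101  new=111  stable

Least fixpoint reached:
  node 0: 111
  node 1: 011
  node 2: 111
  node 3: 101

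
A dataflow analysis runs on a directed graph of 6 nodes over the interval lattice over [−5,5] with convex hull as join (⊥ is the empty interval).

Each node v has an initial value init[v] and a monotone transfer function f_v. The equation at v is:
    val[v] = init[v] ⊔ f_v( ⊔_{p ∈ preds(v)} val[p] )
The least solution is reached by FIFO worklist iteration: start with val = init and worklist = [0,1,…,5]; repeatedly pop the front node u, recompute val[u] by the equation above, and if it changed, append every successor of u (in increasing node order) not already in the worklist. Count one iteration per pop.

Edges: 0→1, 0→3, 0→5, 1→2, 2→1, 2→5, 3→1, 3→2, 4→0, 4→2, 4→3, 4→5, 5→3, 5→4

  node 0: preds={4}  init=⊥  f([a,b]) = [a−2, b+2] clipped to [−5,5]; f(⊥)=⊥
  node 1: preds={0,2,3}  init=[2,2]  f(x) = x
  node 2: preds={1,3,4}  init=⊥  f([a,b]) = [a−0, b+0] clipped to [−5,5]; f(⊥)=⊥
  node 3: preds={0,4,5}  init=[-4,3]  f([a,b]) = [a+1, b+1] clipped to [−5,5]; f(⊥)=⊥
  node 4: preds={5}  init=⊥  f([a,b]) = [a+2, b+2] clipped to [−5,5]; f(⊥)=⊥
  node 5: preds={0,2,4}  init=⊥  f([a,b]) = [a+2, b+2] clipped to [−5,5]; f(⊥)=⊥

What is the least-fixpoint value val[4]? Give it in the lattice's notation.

Trace (15 dequeues):
  [1] u=0 | in ⊥ | out ⊥ | ==
  [2] u=1 | in [-4,3] | out [-4,3] | prev [2,2] | push {}
  [3] u=2 | in [-4,3] | out [-4,3] | prev ⊥ | push {1}
  [4] u=3 | in ⊥ | out [-4,3] | ==
  [5] u=4 | in ⊥ | out ⊥ | ==
  [6] u=5 | in [-4,3] | out [-2,5] | prev ⊥ | push {3,4}
  [7] u=1 | in [-4,3] | out [-4,3] | ==
  [8] u=3 | in [-2,5] | out [-4,5] | prev [-4,3] | push {1,2}
  [9] u=4 | in [-2,5] | out [0,5] | prev ⊥ | push {0,3,5}
  [10] u=1 | in [-4,5] | out [-4,5] | prev [-4,3] | push {}
  [11] u=2 | in [-4,5] | out [-4,5] | prev [-4,3] | push {1}
  [12] u=0 | in [0,5] | out [-2,5] | prev ⊥ | push {}
  [13] u=3 | in [-2,5] | out [-4,5] | ==
  [14] u=5 | in [-4,5] | out [-2,5] | ==
  [15] u=1 | in [-4,5] | out [-4,5] | ==

Converged values:
  [0] [-2,5]
  [1] [-4,5]
  [2] [-4,5]
  [3] [-4,5]
  [4] [0,5]
  [5] [-2,5]

[0,5]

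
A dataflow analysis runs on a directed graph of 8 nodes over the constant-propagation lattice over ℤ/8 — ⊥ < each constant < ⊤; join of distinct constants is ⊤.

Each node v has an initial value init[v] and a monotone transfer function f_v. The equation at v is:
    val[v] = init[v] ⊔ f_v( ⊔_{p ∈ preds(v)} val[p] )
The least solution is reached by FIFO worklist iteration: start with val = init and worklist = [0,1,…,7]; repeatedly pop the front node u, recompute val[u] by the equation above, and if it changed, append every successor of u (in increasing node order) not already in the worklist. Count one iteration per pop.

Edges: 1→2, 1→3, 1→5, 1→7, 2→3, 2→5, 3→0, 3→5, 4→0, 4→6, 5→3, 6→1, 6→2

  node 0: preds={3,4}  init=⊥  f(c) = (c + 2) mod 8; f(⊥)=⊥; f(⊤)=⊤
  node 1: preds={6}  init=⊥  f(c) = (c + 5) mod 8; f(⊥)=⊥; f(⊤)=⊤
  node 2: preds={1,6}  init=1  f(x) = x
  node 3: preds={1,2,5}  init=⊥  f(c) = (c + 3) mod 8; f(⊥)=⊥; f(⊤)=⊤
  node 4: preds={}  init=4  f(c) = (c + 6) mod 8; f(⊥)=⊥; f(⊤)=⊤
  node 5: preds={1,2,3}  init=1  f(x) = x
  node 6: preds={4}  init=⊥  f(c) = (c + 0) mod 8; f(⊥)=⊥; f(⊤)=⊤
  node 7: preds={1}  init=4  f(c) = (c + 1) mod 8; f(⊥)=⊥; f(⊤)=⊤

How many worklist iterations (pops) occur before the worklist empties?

16

Iteration log — 16 steps:
  step 1. node 0  ⊔preds=4  new=6  old=⊥  +wl: 
  step 2. node 1  ⊔preds=⊥  new=⊥  stable
  step 3. node 2  ⊔preds=⊥  new=1  stable
  step 4. node 3  ⊔preds=1  new=4  old=⊥  +wl: 0
  step 5. node 4  ⊔preds=⊥  new=4  stable
  step 6. node 5  ⊔preds=⊤  new=⊤  old=1  +wl: 3
  step 7. node 6  ⊔preds=4  new=4  old=⊥  +wl: 1,2
  step 8. node 7  ⊔preds=⊥  new=4  stable
  step 9. node 0  ⊔preds=4  new=6  stable
  step 10. node 3  ⊔preds=⊤  new=⊤  old=4  +wl: 0,5
  step 11. node 1  ⊔preds=4  new=1  old=⊥  +wl: 3,7
  step 12. node 2  ⊔preds=⊤  new=⊤  old=1  +wl: 
  step 13. node 0  ⊔preds=⊤  new=⊤  old=6  +wl: 
  step 14. node 5  ⊔preds=⊤  new=⊤  stable
  step 15. node 3  ⊔preds=⊤  new=⊤  stable
  step 16. node 7  ⊔preds=1  new=⊤  old=4  +wl: 

Least fixpoint reached:
  node 0: ⊤
  node 1: 1
  node 2: ⊤
  node 3: ⊤
  node 4: 4
  node 5: ⊤
  node 6: 4
  node 7: ⊤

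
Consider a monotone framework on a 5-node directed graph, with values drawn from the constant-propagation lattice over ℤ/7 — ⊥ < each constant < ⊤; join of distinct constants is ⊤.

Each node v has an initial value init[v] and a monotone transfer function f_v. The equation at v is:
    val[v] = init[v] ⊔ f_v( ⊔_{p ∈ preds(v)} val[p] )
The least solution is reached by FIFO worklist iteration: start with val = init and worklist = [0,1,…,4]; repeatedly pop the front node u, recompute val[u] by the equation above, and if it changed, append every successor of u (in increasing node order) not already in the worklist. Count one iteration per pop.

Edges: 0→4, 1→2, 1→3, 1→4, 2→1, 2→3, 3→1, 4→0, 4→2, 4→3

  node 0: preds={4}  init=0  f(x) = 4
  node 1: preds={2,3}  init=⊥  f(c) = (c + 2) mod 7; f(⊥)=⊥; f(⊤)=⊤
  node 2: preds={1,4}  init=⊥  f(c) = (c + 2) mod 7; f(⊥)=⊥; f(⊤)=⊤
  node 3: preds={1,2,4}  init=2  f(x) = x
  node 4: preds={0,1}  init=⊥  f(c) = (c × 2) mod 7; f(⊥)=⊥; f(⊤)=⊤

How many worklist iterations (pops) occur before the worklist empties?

Iteration log — 11 steps:
  step 1. node 0  ⊔preds=⊥  new=⊤  old=0  +wl: 
  step 2. node 1  ⊔preds=2  new=4  old=⊥  +wl: 
  step 3. node 2  ⊔preds=4  new=6  old=⊥  +wl: 1
  step 4. node 3  ⊔preds=⊤  new=⊤  old=2  +wl: 
  step 5. node 4  ⊔preds=⊤  new=⊤  old=⊥  +wl: 0,2,3
  step 6. node 1  ⊔preds=⊤  new=⊤  old=4  +wl: 4
  step 7. node 0  ⊔preds=⊤  new=⊤  stable
  step 8. node 2  ⊔preds=⊤  new=⊤  old=6  +wl: 1
  step 9. node 3  ⊔preds=⊤  new=⊤  stable
  step 10. node 4  ⊔preds=⊤  new=⊤  stable
  step 11. node 1  ⊔preds=⊤  new=⊤  stable

Least fixpoint reached:
  node 0: ⊤
  node 1: ⊤
  node 2: ⊤
  node 3: ⊤
  node 4: ⊤

11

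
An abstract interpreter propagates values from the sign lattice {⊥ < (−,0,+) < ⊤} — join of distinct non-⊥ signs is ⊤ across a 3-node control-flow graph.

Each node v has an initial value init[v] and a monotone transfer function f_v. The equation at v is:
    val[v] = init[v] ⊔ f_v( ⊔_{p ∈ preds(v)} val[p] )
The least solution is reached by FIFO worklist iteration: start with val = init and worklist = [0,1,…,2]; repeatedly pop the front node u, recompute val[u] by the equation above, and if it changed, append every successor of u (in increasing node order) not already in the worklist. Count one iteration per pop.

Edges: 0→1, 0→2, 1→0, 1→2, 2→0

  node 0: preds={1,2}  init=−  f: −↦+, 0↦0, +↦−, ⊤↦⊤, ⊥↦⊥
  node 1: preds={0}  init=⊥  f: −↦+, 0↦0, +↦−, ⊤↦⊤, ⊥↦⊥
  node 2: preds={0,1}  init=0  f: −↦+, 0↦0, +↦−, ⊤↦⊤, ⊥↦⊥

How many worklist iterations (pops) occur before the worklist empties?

4

Iteration log — 4 steps:
  step 1. node 0  ⊔preds=0  new=⊤  old=−  +wl: 
  step 2. node 1  ⊔preds=⊤  new=⊤  old=⊥  +wl: 0
  step 3. node 2  ⊔preds=⊤  new=⊤  old=0  +wl: 
  step 4. node 0  ⊔preds=⊤  new=⊤  stable

Least fixpoint reached:
  node 0: ⊤
  node 1: ⊤
  node 2: ⊤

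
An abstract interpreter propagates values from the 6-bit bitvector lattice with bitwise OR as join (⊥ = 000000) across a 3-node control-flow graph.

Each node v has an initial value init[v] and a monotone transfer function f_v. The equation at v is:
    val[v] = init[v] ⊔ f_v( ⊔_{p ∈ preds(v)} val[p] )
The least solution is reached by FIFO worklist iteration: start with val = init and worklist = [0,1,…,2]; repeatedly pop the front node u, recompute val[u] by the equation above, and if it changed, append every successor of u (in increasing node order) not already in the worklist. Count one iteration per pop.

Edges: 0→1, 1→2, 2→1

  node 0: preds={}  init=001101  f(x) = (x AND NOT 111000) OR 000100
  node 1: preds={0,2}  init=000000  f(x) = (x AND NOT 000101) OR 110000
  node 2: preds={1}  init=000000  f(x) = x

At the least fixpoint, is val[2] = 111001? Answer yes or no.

Trace (4 dequeues):
  [1] u=0 | in 000000 | out 001101 | ==
  [2] u=1 | in 001101 | out 111000 | prev 000000 | push {}
  [3] u=2 | in 111000 | out 111000 | prev 000000 | push {1}
  [4] u=1 | in 111101 | out 111000 | ==

Converged values:
  [0] 001101
  [1] 111000
  [2] 111000

no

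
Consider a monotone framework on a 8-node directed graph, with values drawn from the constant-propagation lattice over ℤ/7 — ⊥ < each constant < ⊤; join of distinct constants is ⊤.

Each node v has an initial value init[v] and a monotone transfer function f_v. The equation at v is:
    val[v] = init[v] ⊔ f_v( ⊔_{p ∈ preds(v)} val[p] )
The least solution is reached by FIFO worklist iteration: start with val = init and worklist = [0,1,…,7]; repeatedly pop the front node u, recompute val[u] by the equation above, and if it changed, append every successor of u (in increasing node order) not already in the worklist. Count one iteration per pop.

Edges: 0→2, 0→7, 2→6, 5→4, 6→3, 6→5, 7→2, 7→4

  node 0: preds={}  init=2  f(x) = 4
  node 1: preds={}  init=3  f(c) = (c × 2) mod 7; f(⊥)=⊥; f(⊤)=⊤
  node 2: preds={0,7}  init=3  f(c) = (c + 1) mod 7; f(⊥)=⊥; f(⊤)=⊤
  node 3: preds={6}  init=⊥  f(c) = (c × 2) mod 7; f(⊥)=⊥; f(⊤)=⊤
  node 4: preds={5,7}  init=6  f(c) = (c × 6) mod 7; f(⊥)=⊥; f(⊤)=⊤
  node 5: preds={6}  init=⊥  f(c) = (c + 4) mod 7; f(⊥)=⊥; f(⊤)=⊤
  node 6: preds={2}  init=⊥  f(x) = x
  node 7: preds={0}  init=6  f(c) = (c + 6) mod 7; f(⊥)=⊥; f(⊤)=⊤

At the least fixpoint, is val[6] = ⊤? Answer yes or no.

Iteration log — 12 steps:
  step 1. node 0  ⊔preds=⊥  new=⊤  old=2  +wl: 
  step 2. node 1  ⊔preds=⊥  new=3  stable
  step 3. node 2  ⊔preds=⊤  new=⊤  old=3  +wl: 
  step 4. node 3  ⊔preds=⊥  new=⊥  stable
  step 5. node 4  ⊔preds=6  new=⊤  old=6  +wl: 
  step 6. node 5  ⊔preds=⊥  new=⊥  stable
  step 7. node 6  ⊔preds=⊤  new=⊤  old=⊥  +wl: 3,5
  step 8. node 7  ⊔preds=⊤  new=⊤  old=6  +wl: 2,4
  step 9. node 3  ⊔preds=⊤  new=⊤  old=⊥  +wl: 
  step 10. node 5  ⊔preds=⊤  new=⊤  old=⊥  +wl: 
  step 11. node 2  ⊔preds=⊤  new=⊤  stable
  step 12. node 4  ⊔preds=⊤  new=⊤  stable

Least fixpoint reached:
  node 0: ⊤
  node 1: 3
  node 2: ⊤
  node 3: ⊤
  node 4: ⊤
  node 5: ⊤
  node 6: ⊤
  node 7: ⊤

yes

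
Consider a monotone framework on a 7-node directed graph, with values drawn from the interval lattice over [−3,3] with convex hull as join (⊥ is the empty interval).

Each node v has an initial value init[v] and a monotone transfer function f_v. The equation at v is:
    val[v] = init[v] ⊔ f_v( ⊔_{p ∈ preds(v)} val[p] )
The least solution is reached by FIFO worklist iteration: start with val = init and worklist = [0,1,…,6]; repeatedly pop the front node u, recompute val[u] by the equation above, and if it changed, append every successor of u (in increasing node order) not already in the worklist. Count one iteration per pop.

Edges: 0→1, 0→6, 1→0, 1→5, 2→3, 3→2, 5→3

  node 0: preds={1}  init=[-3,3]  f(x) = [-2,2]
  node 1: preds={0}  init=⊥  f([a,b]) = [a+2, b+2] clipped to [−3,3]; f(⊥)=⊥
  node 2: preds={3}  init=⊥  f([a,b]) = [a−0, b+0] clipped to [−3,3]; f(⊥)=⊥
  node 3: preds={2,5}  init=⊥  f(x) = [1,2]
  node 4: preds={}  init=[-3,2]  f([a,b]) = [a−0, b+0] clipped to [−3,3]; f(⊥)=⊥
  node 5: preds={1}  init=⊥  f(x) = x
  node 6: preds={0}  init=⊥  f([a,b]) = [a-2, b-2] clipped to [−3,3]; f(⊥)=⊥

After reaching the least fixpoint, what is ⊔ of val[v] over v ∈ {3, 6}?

[-3,2]

Trace (10 dequeues):
  [1] u=0 | in ⊥ | out [-3,3] | ==
  [2] u=1 | in [-3,3] | out [-1,3] | prev ⊥ | push {0}
  [3] u=2 | in ⊥ | out ⊥ | ==
  [4] u=3 | in ⊥ | out [1,2] | prev ⊥ | push {2}
  [5] u=4 | in ⊥ | out [-3,2] | ==
  [6] u=5 | in [-1,3] | out [-1,3] | prev ⊥ | push {3}
  [7] u=6 | in [-3,3] | out [-3,1] | prev ⊥ | push {}
  [8] u=0 | in [-1,3] | out [-3,3] | ==
  [9] u=2 | in [1,2] | out [1,2] | prev ⊥ | push {}
  [10] u=3 | in [-1,3] | out [1,2] | ==

Converged values:
  [0] [-3,3]
  [1] [-1,3]
  [2] [1,2]
  [3] [1,2]
  [4] [-3,2]
  [5] [-1,3]
  [6] [-3,1]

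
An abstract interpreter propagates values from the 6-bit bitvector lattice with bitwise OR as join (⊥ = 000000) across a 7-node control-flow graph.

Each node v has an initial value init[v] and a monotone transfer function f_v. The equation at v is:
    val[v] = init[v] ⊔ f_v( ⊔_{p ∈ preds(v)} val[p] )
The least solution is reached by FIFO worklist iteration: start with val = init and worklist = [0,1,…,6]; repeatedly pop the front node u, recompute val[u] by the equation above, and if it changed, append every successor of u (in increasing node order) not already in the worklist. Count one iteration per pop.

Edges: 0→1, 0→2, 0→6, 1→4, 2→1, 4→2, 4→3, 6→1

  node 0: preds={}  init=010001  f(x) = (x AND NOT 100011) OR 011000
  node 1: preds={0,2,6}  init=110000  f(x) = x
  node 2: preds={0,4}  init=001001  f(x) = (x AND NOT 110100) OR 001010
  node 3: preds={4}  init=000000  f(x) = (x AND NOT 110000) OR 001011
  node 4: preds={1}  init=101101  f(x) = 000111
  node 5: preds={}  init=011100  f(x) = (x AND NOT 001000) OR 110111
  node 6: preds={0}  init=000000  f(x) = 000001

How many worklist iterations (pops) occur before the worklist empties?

11

Trace (11 dequeues):
  [1] u=0 | in 000000 | out 011001 | prev 010001 | push {}
  [2] u=1 | in 011001 | out 111001 | prev 110000 | push {}
  [3] u=2 | in 111101 | out 001011 | prev 001001 | push {1}
  [4] u=3 | in 101101 | out 001111 | prev 000000 | push {}
  [5] u=4 | in 111001 | out 101111 | prev 101101 | push {2,3}
  [6] u=5 | in 000000 | out 111111 | prev 011100 | push {}
  [7] u=6 | in 011001 | out 000001 | prev 000000 | push {}
  [8] u=1 | in 011011 | out 111011 | prev 111001 | push {4}
  [9] u=2 | in 111111 | out 001011 | ==
  [10] u=3 | in 101111 | out 001111 | ==
  [11] u=4 | in 111011 | out 101111 | ==

Converged values:
  [0] 011001
  [1] 111011
  [2] 001011
  [3] 001111
  [4] 101111
  [5] 111111
  [6] 000001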